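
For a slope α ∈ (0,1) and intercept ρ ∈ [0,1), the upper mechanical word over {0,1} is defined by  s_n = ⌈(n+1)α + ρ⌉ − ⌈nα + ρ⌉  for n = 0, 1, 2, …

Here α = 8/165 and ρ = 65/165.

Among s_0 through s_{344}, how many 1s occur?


17

#1s = Σ_{n=0}^{344} s_n = Σ_{n=0}^{344} (⌈(n+1)α+ρ⌉ − ⌈nα+ρ⌉)
the sum telescopes: every ⌈nα+ρ⌉ with 0 < n < 345 appears once with + and once with −, leaving ⌈345α+ρ⌉ − ⌈0·α+ρ⌉
345α + ρ = (345·8 + 65) / 165 = 2825/165
ρ = 65/165
⌈2825/165⌉ = 18,  ⌈65/165⌉ = 1
#1s = 18 − 1 = 17


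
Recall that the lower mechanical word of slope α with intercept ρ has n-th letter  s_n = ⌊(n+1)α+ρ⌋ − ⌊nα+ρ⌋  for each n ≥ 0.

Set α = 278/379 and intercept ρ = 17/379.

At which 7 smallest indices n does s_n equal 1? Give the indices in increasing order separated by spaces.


1 2 4 5 6 8 9

n=0: ⌊295/379⌋−⌊17/379⌋ = 0−0 = 0
n=1: ⌊573/379⌋−⌊295/379⌋ = 1−0 = 1  ← one
n=2: ⌊851/379⌋−⌊573/379⌋ = 2−1 = 1  ← one
n=3: ⌊1129/379⌋−⌊851/379⌋ = 2−2 = 0
n=4: ⌊1407/379⌋−⌊1129/379⌋ = 3−2 = 1  ← one
n=5: ⌊1685/379⌋−⌊1407/379⌋ = 4−3 = 1  ← one
n=6: ⌊1963/379⌋−⌊1685/379⌋ = 5−4 = 1  ← one
n=7: ⌊2241/379⌋−⌊1963/379⌋ = 5−5 = 0
n=8: ⌊2519/379⌋−⌊2241/379⌋ = 6−5 = 1  ← one
n=9: ⌊2797/379⌋−⌊2519/379⌋ = 7−6 = 1  ← one
positions of the first 7 ones: 1 2 4 5 6 8 9


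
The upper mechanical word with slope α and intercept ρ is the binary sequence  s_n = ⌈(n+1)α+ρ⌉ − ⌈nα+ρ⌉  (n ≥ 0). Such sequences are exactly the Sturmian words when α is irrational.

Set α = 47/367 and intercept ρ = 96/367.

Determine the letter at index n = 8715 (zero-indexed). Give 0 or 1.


0

(n+1)α + ρ = (8716·47 + 96) / 367 = 409748/367
nα + ρ     = (8715·47 + 96) / 367 = 409701/367
⌈409748/367⌉ = 1117,  ⌈409701/367⌉ = 1117
s_{8715} = 1117 − 1117 = 0


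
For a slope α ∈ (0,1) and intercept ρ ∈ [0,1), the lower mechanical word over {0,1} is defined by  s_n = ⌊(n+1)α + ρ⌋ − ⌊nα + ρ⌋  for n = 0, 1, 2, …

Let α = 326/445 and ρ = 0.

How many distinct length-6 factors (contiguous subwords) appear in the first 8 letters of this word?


t_n = ⌊(n·326)/445⌋ for n = 0 … 8:
  n=0…8: ⌊0/445⌋=0 ⌊326/445⌋=0 ⌊652/445⌋=1 ⌊978/445⌋=2 ⌊1304/445⌋=2 ⌊1630/445⌋=3 ⌊1956/445⌋=4 ⌊2282/445⌋=5 ⌊2608/445⌋=5
s_n = t_(n+1) − t_n for n = 0 … 7 gives
prefix = 01101110
slide a length-6 window over [0..5] … [2..7] (3 windows); first occurrence of each distinct factor:
  [  0..  5] 011011
  [  1..  6] 110111
  [  2..  7] 101110
distinct factors: {011011, 101110, 110111}
count = 3  (Sturmian bound for length 6 is 7)

3


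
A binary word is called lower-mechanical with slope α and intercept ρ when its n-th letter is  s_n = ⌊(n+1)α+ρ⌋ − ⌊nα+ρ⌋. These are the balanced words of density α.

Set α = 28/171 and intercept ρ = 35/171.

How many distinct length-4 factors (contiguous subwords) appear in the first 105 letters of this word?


5

t_n = ⌊(n·28+35)/171⌋ for n = 0 … 105:
  n=0…9: ⌊35/171⌋=0 ⌊63/171⌋=0 ⌊91/171⌋=0 ⌊119/171⌋=0 ⌊147/171⌋=0 ⌊175/171⌋=1 ⌊203/171⌋=1 ⌊231/171⌋=1 ⌊259/171⌋=1 ⌊287/171⌋=1
  n=10…19: ⌊315/171⌋=1 ⌊343/171⌋=2 ⌊371/171⌋=2 ⌊399/171⌋=2 ⌊427/171⌋=2 ⌊455/171⌋=2 ⌊483/171⌋=2 ⌊511/171⌋=2 ⌊539/171⌋=3 ⌊567/171⌋=3
  n=20…29: ⌊595/171⌋=3 ⌊623/171⌋=3 ⌊651/171⌋=3 ⌊679/171⌋=3 ⌊707/171⌋=4 ⌊735/171⌋=4 ⌊763/171⌋=4 ⌊791/171⌋=4 ⌊819/171⌋=4 ⌊847/171⌋=4
  n=30…39: ⌊875/171⌋=5 ⌊903/171⌋=5 ⌊931/171⌋=5 ⌊959/171⌋=5 ⌊987/171⌋=5 ⌊1015/171⌋=5 ⌊1043/171⌋=6 ⌊1071/171⌋=6 ⌊1099/171⌋=6 ⌊1127/171⌋=6
  n=40…49: ⌊1155/171⌋=6 ⌊1183/171⌋=6 ⌊1211/171⌋=7 ⌊1239/171⌋=7 ⌊1267/171⌋=7 ⌊1295/171⌋=7 ⌊1323/171⌋=7 ⌊1351/171⌋=7 ⌊1379/171⌋=8 ⌊1407/171⌋=8
  n=50…59: ⌊1435/171⌋=8 ⌊1463/171⌋=8 ⌊1491/171⌋=8 ⌊1519/171⌋=8 ⌊1547/171⌋=9 ⌊1575/171⌋=9 ⌊1603/171⌋=9 ⌊1631/171⌋=9 ⌊1659/171⌋=9 ⌊1687/171⌋=9
  n=60…69: ⌊1715/171⌋=10 ⌊1743/171⌋=10 ⌊1771/171⌋=10 ⌊1799/171⌋=10 ⌊1827/171⌋=10 ⌊1855/171⌋=10 ⌊1883/171⌋=11 ⌊1911/171⌋=11 ⌊1939/171⌋=11 ⌊1967/171⌋=11
  n=70…79: ⌊1995/171⌋=11 ⌊2023/171⌋=11 ⌊2051/171⌋=11 ⌊2079/171⌋=12 ⌊2107/171⌋=12 ⌊2135/171⌋=12 ⌊2163/171⌋=12 ⌊2191/171⌋=12 ⌊2219/171⌋=12 ⌊2247/171⌋=13
  n=80…89: ⌊2275/171⌋=13 ⌊2303/171⌋=13 ⌊2331/171⌋=13 ⌊2359/171⌋=13 ⌊2387/171⌋=13 ⌊2415/171⌋=14 ⌊2443/171⌋=14 ⌊2471/171⌋=14 ⌊2499/171⌋=14 ⌊2527/171⌋=14
  n=90…99: ⌊2555/171⌋=14 ⌊2583/171⌋=15 ⌊2611/171⌋=15 ⌊2639/171⌋=15 ⌊2667/171⌋=15 ⌊2695/171⌋=15 ⌊2723/171⌋=15 ⌊2751/171⌋=16 ⌊2779/171⌋=16 ⌊2807/171⌋=16
  n=100…105: ⌊2835/171⌋=16 ⌊2863/171⌋=16 ⌊2891/171⌋=16 ⌊2919/171⌋=17 ⌊2947/171⌋=17 ⌊2975/171⌋=17
s_n = t_(n+1) − t_n for n = 0 … 104 gives
prefix = 000010000010000001000001000001000001000001000001000001000001000001000000100000100000100000100000100000100
slide a length-4 window over [0..3] … [101..104] (102 windows); first occurrence of each distinct factor:
  [  0..  3] 0000
  [  1..  4] 0001
  [  2..  5] 0010
  [  3..  6] 0100
  [  4..  7] 1000
  (the other 97 windows repeat one of these)
distinct factors: {0000, 0001, 0010, 0100, 1000}
count = 5  (Sturmian bound for length 4 is 5)


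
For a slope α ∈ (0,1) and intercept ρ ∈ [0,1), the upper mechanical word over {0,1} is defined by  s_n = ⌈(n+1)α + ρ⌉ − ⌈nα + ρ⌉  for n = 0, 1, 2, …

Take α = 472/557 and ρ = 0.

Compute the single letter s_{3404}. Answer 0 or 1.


1

(n+1)α + ρ = (3405·472) / 557 = 1607160/557
nα + ρ     = (3404·472) / 557 = 1606688/557
⌈1607160/557⌉ = 2886,  ⌈1606688/557⌉ = 2885
s_{3404} = 2886 − 2885 = 1


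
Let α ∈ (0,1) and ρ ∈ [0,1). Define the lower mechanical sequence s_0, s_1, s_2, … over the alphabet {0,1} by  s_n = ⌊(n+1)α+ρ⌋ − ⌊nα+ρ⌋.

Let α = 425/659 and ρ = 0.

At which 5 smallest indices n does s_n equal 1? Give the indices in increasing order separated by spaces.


n=0: ⌊425/659⌋−⌊0/659⌋ = 0−0 = 0
n=1: ⌊850/659⌋−⌊425/659⌋ = 1−0 = 1  ← one
n=2: ⌊1275/659⌋−⌊850/659⌋ = 1−1 = 0
n=3: ⌊1700/659⌋−⌊1275/659⌋ = 2−1 = 1  ← one
n=4: ⌊2125/659⌋−⌊1700/659⌋ = 3−2 = 1  ← one
n=5: ⌊2550/659⌋−⌊2125/659⌋ = 3−3 = 0
n=6: ⌊2975/659⌋−⌊2550/659⌋ = 4−3 = 1  ← one
n=7: ⌊3400/659⌋−⌊2975/659⌋ = 5−4 = 1  ← one
positions of the first 5 ones: 1 3 4 6 7

1 3 4 6 7


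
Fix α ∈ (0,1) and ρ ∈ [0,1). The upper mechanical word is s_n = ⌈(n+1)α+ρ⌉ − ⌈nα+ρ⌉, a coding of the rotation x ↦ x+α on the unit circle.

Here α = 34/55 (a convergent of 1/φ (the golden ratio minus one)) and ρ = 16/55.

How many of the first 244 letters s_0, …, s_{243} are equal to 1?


#1s = Σ_{n=0}^{243} s_n = Σ_{n=0}^{243} (⌈(n+1)α+ρ⌉ − ⌈nα+ρ⌉)
the sum telescopes: every ⌈nα+ρ⌉ with 0 < n < 244 appears once with + and once with −, leaving ⌈244α+ρ⌉ − ⌈0·α+ρ⌉
244α + ρ = (244·34 + 16) / 55 = 8312/55
ρ = 16/55
⌈8312/55⌉ = 152,  ⌈16/55⌉ = 1
#1s = 152 − 1 = 151

151


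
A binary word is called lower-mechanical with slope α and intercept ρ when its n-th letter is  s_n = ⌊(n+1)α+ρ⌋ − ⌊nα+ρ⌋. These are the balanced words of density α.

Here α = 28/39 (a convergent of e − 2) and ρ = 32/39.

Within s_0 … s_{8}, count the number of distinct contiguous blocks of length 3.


t_n = ⌊(n·28+32)/39⌋ for n = 0 … 9:
  n=0…9: ⌊32/39⌋=0 ⌊60/39⌋=1 ⌊88/39⌋=2 ⌊116/39⌋=2 ⌊144/39⌋=3 ⌊172/39⌋=4 ⌊200/39⌋=5 ⌊228/39⌋=5 ⌊256/39⌋=6 ⌊284/39⌋=7
s_n = t_(n+1) − t_n for n = 0 … 8 gives
prefix = 110111011
slide a length-3 window over [0..2] … [6..8] (7 windows); first occurrence of each distinct factor:
  [  0..  2] 110
  [  1..  3] 101
  [  2..  4] 011
  [  3..  5] 111
  (the other 3 windows repeat one of these)
distinct factors: {011, 101, 110, 111}
count = 4  (Sturmian bound for length 3 is 4)

4


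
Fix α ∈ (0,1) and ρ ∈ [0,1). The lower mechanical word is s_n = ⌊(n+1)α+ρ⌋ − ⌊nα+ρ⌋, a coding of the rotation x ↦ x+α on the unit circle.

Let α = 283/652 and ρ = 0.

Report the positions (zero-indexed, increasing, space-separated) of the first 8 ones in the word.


n=0: ⌊283/652⌋−⌊0/652⌋ = 0−0 = 0
n=1: ⌊566/652⌋−⌊283/652⌋ = 0−0 = 0
n=2: ⌊849/652⌋−⌊566/652⌋ = 1−0 = 1  ← one
n=3: ⌊1132/652⌋−⌊849/652⌋ = 1−1 = 0
n=4: ⌊1415/652⌋−⌊1132/652⌋ = 2−1 = 1  ← one
n=5: ⌊1698/652⌋−⌊1415/652⌋ = 2−2 = 0
n=6: ⌊1981/652⌋−⌊1698/652⌋ = 3−2 = 1  ← one
n=7: ⌊2264/652⌋−⌊1981/652⌋ = 3−3 = 0
n=8: ⌊2547/652⌋−⌊2264/652⌋ = 3−3 = 0
n=9: ⌊2830/652⌋−⌊2547/652⌋ = 4−3 = 1  ← one
n=10: ⌊3113/652⌋−⌊2830/652⌋ = 4−4 = 0
n=11: ⌊3396/652⌋−⌊3113/652⌋ = 5−4 = 1  ← one
n=12: ⌊3679/652⌋−⌊3396/652⌋ = 5−5 = 0
n=13: ⌊3962/652⌋−⌊3679/652⌋ = 6−5 = 1  ← one
n=14: ⌊4245/652⌋−⌊3962/652⌋ = 6−6 = 0
n=15: ⌊4528/652⌋−⌊4245/652⌋ = 6−6 = 0
n=16: ⌊4811/652⌋−⌊4528/652⌋ = 7−6 = 1  ← one
n=17: ⌊5094/652⌋−⌊4811/652⌋ = 7−7 = 0
n=18: ⌊5377/652⌋−⌊5094/652⌋ = 8−7 = 1  ← one
positions of the first 8 ones: 2 4 6 9 11 13 16 18

2 4 6 9 11 13 16 18


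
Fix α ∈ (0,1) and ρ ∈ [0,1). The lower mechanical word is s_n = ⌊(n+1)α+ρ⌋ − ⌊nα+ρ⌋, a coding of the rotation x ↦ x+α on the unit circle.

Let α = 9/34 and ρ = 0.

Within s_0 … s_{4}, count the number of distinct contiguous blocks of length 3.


3

t_n = ⌊(n·9)/34⌋ for n = 0 … 5:
  n=0…5: ⌊0/34⌋=0 ⌊9/34⌋=0 ⌊18/34⌋=0 ⌊27/34⌋=0 ⌊36/34⌋=1 ⌊45/34⌋=1
s_n = t_(n+1) − t_n for n = 0 … 4 gives
prefix = 00010
slide a length-3 window over [0..2] … [2..4] (3 windows); first occurrence of each distinct factor:
  [  0..  2] 000
  [  1..  3] 001
  [  2..  4] 010
distinct factors: {000, 001, 010}
count = 3  (Sturmian bound for length 3 is 4)


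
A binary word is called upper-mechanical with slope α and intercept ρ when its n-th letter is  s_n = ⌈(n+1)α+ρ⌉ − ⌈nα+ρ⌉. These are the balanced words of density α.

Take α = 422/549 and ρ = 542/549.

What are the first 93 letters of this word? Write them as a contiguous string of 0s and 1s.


n=0: ⌈(1·422+542)/549⌉ − ⌈(0·422+542)/549⌉ = ⌈964/549⌉ − ⌈542/549⌉ = 2 − 1 = 1
n=1: ⌈(2·422+542)/549⌉ − ⌈(1·422+542)/549⌉ = ⌈1386/549⌉ − ⌈964/549⌉ = 3 − 2 = 1
n=2: ⌈(3·422+542)/549⌉ − ⌈(2·422+542)/549⌉ = ⌈1808/549⌉ − ⌈1386/549⌉ = 4 − 3 = 1
n=3: ⌈(4·422+542)/549⌉ − ⌈(3·422+542)/549⌉ = ⌈2230/549⌉ − ⌈1808/549⌉ = 5 − 4 = 1
n=4: ⌈(5·422+542)/549⌉ − ⌈(4·422+542)/549⌉ = ⌈2652/549⌉ − ⌈2230/549⌉ = 5 − 5 = 0
n=5: ⌈(6·422+542)/549⌉ − ⌈(5·422+542)/549⌉ = ⌈3074/549⌉ − ⌈2652/549⌉ = 6 − 5 = 1
n=6: ⌈(7·422+542)/549⌉ − ⌈(6·422+542)/549⌉ = ⌈3496/549⌉ − ⌈3074/549⌉ = 7 − 6 = 1
n=7: ⌈(8·422+542)/549⌉ − ⌈(7·422+542)/549⌉ = ⌈3918/549⌉ − ⌈3496/549⌉ = 8 − 7 = 1
n=8: ⌈(9·422+542)/549⌉ − ⌈(8·422+542)/549⌉ = ⌈4340/549⌉ − ⌈3918/549⌉ = 8 − 8 = 0
n=9: ⌈(10·422+542)/549⌉ − ⌈(9·422+542)/549⌉ = ⌈4762/549⌉ − ⌈4340/549⌉ = 9 − 8 = 1
n=10: ⌈(11·422+542)/549⌉ − ⌈(10·422+542)/549⌉ = ⌈5184/549⌉ − ⌈4762/549⌉ = 10 − 9 = 1
n=11: ⌈(12·422+542)/549⌉ − ⌈(11·422+542)/549⌉ = ⌈5606/549⌉ − ⌈5184/549⌉ = 11 − 10 = 1
n=12: ⌈(13·422+542)/549⌉ − ⌈(12·422+542)/549⌉ = ⌈6028/549⌉ − ⌈5606/549⌉ = 11 − 11 = 0
n=13: ⌈(14·422+542)/549⌉ − ⌈(13·422+542)/549⌉ = ⌈6450/549⌉ − ⌈6028/549⌉ = 12 − 11 = 1
n=14: ⌈(15·422+542)/549⌉ − ⌈(14·422+542)/549⌉ = ⌈6872/549⌉ − ⌈6450/549⌉ = 13 − 12 = 1
n=15: ⌈(16·422+542)/549⌉ − ⌈(15·422+542)/549⌉ = ⌈7294/549⌉ − ⌈6872/549⌉ = 14 − 13 = 1
n=16: ⌈(17·422+542)/549⌉ − ⌈(16·422+542)/549⌉ = ⌈7716/549⌉ − ⌈7294/549⌉ = 15 − 14 = 1
n=17: ⌈(18·422+542)/549⌉ − ⌈(17·422+542)/549⌉ = ⌈8138/549⌉ − ⌈7716/549⌉ = 15 − 15 = 0
n=18: ⌈(19·422+542)/549⌉ − ⌈(18·422+542)/549⌉ = ⌈8560/549⌉ − ⌈8138/549⌉ = 16 − 15 = 1
n=19: ⌈(20·422+542)/549⌉ − ⌈(19·422+542)/549⌉ = ⌈8982/549⌉ − ⌈8560/549⌉ = 17 − 16 = 1
n=20: ⌈(21·422+542)/549⌉ − ⌈(20·422+542)/549⌉ = ⌈9404/549⌉ − ⌈8982/549⌉ = 18 − 17 = 1
n=21: ⌈(22·422+542)/549⌉ − ⌈(21·422+542)/549⌉ = ⌈9826/549⌉ − ⌈9404/549⌉ = 18 − 18 = 0
n=22: ⌈(23·422+542)/549⌉ − ⌈(22·422+542)/549⌉ = ⌈10248/549⌉ − ⌈9826/549⌉ = 19 − 18 = 1
n=23: ⌈(24·422+542)/549⌉ − ⌈(23·422+542)/549⌉ = ⌈10670/549⌉ − ⌈10248/549⌉ = 20 − 19 = 1
n=24: ⌈(25·422+542)/549⌉ − ⌈(24·422+542)/549⌉ = ⌈11092/549⌉ − ⌈10670/549⌉ = 21 − 20 = 1
n=25: ⌈(26·422+542)/549⌉ − ⌈(25·422+542)/549⌉ = ⌈11514/549⌉ − ⌈11092/549⌉ = 21 − 21 = 0
n=26: ⌈(27·422+542)/549⌉ − ⌈(26·422+542)/549⌉ = ⌈11936/549⌉ − ⌈11514/549⌉ = 22 − 21 = 1
n=27: ⌈(28·422+542)/549⌉ − ⌈(27·422+542)/549⌉ = ⌈12358/549⌉ − ⌈11936/549⌉ = 23 − 22 = 1
n=28: ⌈(29·422+542)/549⌉ − ⌈(28·422+542)/549⌉ = ⌈12780/549⌉ − ⌈12358/549⌉ = 24 − 23 = 1
n=29: ⌈(30·422+542)/549⌉ − ⌈(29·422+542)/549⌉ = ⌈13202/549⌉ − ⌈12780/549⌉ = 25 − 24 = 1
n=30: ⌈(31·422+542)/549⌉ − ⌈(30·422+542)/549⌉ = ⌈13624/549⌉ − ⌈13202/549⌉ = 25 − 25 = 0
n=31: ⌈(32·422+542)/549⌉ − ⌈(31·422+542)/549⌉ = ⌈14046/549⌉ − ⌈13624/549⌉ = 26 − 25 = 1
n=32: ⌈(33·422+542)/549⌉ − ⌈(32·422+542)/549⌉ = ⌈14468/549⌉ − ⌈14046/549⌉ = 27 − 26 = 1
n=33: ⌈(34·422+542)/549⌉ − ⌈(33·422+542)/549⌉ = ⌈14890/549⌉ − ⌈14468/549⌉ = 28 − 27 = 1
n=34: ⌈(35·422+542)/549⌉ − ⌈(34·422+542)/549⌉ = ⌈15312/549⌉ − ⌈14890/549⌉ = 28 − 28 = 0
n=35: ⌈(36·422+542)/549⌉ − ⌈(35·422+542)/549⌉ = ⌈15734/549⌉ − ⌈15312/549⌉ = 29 − 28 = 1
n=36: ⌈(37·422+542)/549⌉ − ⌈(36·422+542)/549⌉ = ⌈16156/549⌉ − ⌈15734/549⌉ = 30 − 29 = 1
n=37: ⌈(38·422+542)/549⌉ − ⌈(37·422+542)/549⌉ = ⌈16578/549⌉ − ⌈16156/549⌉ = 31 − 30 = 1
n=38: ⌈(39·422+542)/549⌉ − ⌈(38·422+542)/549⌉ = ⌈17000/549⌉ − ⌈16578/549⌉ = 31 − 31 = 0
n=39: ⌈(40·422+542)/549⌉ − ⌈(39·422+542)/549⌉ = ⌈17422/549⌉ − ⌈17000/549⌉ = 32 − 31 = 1
n=40: ⌈(41·422+542)/549⌉ − ⌈(40·422+542)/549⌉ = ⌈17844/549⌉ − ⌈17422/549⌉ = 33 − 32 = 1
n=41: ⌈(42·422+542)/549⌉ − ⌈(41·422+542)/549⌉ = ⌈18266/549⌉ − ⌈17844/549⌉ = 34 − 33 = 1
n=42: ⌈(43·422+542)/549⌉ − ⌈(42·422+542)/549⌉ = ⌈18688/549⌉ − ⌈18266/549⌉ = 35 − 34 = 1
n=43: ⌈(44·422+542)/549⌉ − ⌈(43·422+542)/549⌉ = ⌈19110/549⌉ − ⌈18688/549⌉ = 35 − 35 = 0
n=44: ⌈(45·422+542)/549⌉ − ⌈(44·422+542)/549⌉ = ⌈19532/549⌉ − ⌈19110/549⌉ = 36 − 35 = 1
n=45: ⌈(46·422+542)/549⌉ − ⌈(45·422+542)/549⌉ = ⌈19954/549⌉ − ⌈19532/549⌉ = 37 − 36 = 1
n=46: ⌈(47·422+542)/549⌉ − ⌈(46·422+542)/549⌉ = ⌈20376/549⌉ − ⌈19954/549⌉ = 38 − 37 = 1
n=47: ⌈(48·422+542)/549⌉ − ⌈(47·422+542)/549⌉ = ⌈20798/549⌉ − ⌈20376/549⌉ = 38 − 38 = 0
n=48: ⌈(49·422+542)/549⌉ − ⌈(48·422+542)/549⌉ = ⌈21220/549⌉ − ⌈20798/549⌉ = 39 − 38 = 1
n=49: ⌈(50·422+542)/549⌉ − ⌈(49·422+542)/549⌉ = ⌈21642/549⌉ − ⌈21220/549⌉ = 40 − 39 = 1
n=50: ⌈(51·422+542)/549⌉ − ⌈(50·422+542)/549⌉ = ⌈22064/549⌉ − ⌈21642/549⌉ = 41 − 40 = 1
n=51: ⌈(52·422+542)/549⌉ − ⌈(51·422+542)/549⌉ = ⌈22486/549⌉ − ⌈22064/549⌉ = 41 − 41 = 0
n=52: ⌈(53·422+542)/549⌉ − ⌈(52·422+542)/549⌉ = ⌈22908/549⌉ − ⌈22486/549⌉ = 42 − 41 = 1
n=53: ⌈(54·422+542)/549⌉ − ⌈(53·422+542)/549⌉ = ⌈23330/549⌉ − ⌈22908/549⌉ = 43 − 42 = 1
n=54: ⌈(55·422+542)/549⌉ − ⌈(54·422+542)/549⌉ = ⌈23752/549⌉ − ⌈23330/549⌉ = 44 − 43 = 1
n=55: ⌈(56·422+542)/549⌉ − ⌈(55·422+542)/549⌉ = ⌈24174/549⌉ − ⌈23752/549⌉ = 45 − 44 = 1
n=56: ⌈(57·422+542)/549⌉ − ⌈(56·422+542)/549⌉ = ⌈24596/549⌉ − ⌈24174/549⌉ = 45 − 45 = 0
n=57: ⌈(58·422+542)/549⌉ − ⌈(57·422+542)/549⌉ = ⌈25018/549⌉ − ⌈24596/549⌉ = 46 − 45 = 1
n=58: ⌈(59·422+542)/549⌉ − ⌈(58·422+542)/549⌉ = ⌈25440/549⌉ − ⌈25018/549⌉ = 47 − 46 = 1
n=59: ⌈(60·422+542)/549⌉ − ⌈(59·422+542)/549⌉ = ⌈25862/549⌉ − ⌈25440/549⌉ = 48 − 47 = 1
n=60: ⌈(61·422+542)/549⌉ − ⌈(60·422+542)/549⌉ = ⌈26284/549⌉ − ⌈25862/549⌉ = 48 − 48 = 0
n=61: ⌈(62·422+542)/549⌉ − ⌈(61·422+542)/549⌉ = ⌈26706/549⌉ − ⌈26284/549⌉ = 49 − 48 = 1
n=62: ⌈(63·422+542)/549⌉ − ⌈(62·422+542)/549⌉ = ⌈27128/549⌉ − ⌈26706/549⌉ = 50 − 49 = 1
n=63: ⌈(64·422+542)/549⌉ − ⌈(63·422+542)/549⌉ = ⌈27550/549⌉ − ⌈27128/549⌉ = 51 − 50 = 1
n=64: ⌈(65·422+542)/549⌉ − ⌈(64·422+542)/549⌉ = ⌈27972/549⌉ − ⌈27550/549⌉ = 51 − 51 = 0
n=65: ⌈(66·422+542)/549⌉ − ⌈(65·422+542)/549⌉ = ⌈28394/549⌉ − ⌈27972/549⌉ = 52 − 51 = 1
n=66: ⌈(67·422+542)/549⌉ − ⌈(66·422+542)/549⌉ = ⌈28816/549⌉ − ⌈28394/549⌉ = 53 − 52 = 1
n=67: ⌈(68·422+542)/549⌉ − ⌈(67·422+542)/549⌉ = ⌈29238/549⌉ − ⌈28816/549⌉ = 54 − 53 = 1
n=68: ⌈(69·422+542)/549⌉ − ⌈(68·422+542)/549⌉ = ⌈29660/549⌉ − ⌈29238/549⌉ = 55 − 54 = 1
n=69: ⌈(70·422+542)/549⌉ − ⌈(69·422+542)/549⌉ = ⌈30082/549⌉ − ⌈29660/549⌉ = 55 − 55 = 0
n=70: ⌈(71·422+542)/549⌉ − ⌈(70·422+542)/549⌉ = ⌈30504/549⌉ − ⌈30082/549⌉ = 56 − 55 = 1
n=71: ⌈(72·422+542)/549⌉ − ⌈(71·422+542)/549⌉ = ⌈30926/549⌉ − ⌈30504/549⌉ = 57 − 56 = 1
n=72: ⌈(73·422+542)/549⌉ − ⌈(72·422+542)/549⌉ = ⌈31348/549⌉ − ⌈30926/549⌉ = 58 − 57 = 1
n=73: ⌈(74·422+542)/549⌉ − ⌈(73·422+542)/549⌉ = ⌈31770/549⌉ − ⌈31348/549⌉ = 58 − 58 = 0
n=74: ⌈(75·422+542)/549⌉ − ⌈(74·422+542)/549⌉ = ⌈32192/549⌉ − ⌈31770/549⌉ = 59 − 58 = 1
n=75: ⌈(76·422+542)/549⌉ − ⌈(75·422+542)/549⌉ = ⌈32614/549⌉ − ⌈32192/549⌉ = 60 − 59 = 1
n=76: ⌈(77·422+542)/549⌉ − ⌈(76·422+542)/549⌉ = ⌈33036/549⌉ − ⌈32614/549⌉ = 61 − 60 = 1
n=77: ⌈(78·422+542)/549⌉ − ⌈(77·422+542)/549⌉ = ⌈33458/549⌉ − ⌈33036/549⌉ = 61 − 61 = 0
n=78: ⌈(79·422+542)/549⌉ − ⌈(78·422+542)/549⌉ = ⌈33880/549⌉ − ⌈33458/549⌉ = 62 − 61 = 1
n=79: ⌈(80·422+542)/549⌉ − ⌈(79·422+542)/549⌉ = ⌈34302/549⌉ − ⌈33880/549⌉ = 63 − 62 = 1
n=80: ⌈(81·422+542)/549⌉ − ⌈(80·422+542)/549⌉ = ⌈34724/549⌉ − ⌈34302/549⌉ = 64 − 63 = 1
n=81: ⌈(82·422+542)/549⌉ − ⌈(81·422+542)/549⌉ = ⌈35146/549⌉ − ⌈34724/549⌉ = 65 − 64 = 1
n=82: ⌈(83·422+542)/549⌉ − ⌈(82·422+542)/549⌉ = ⌈35568/549⌉ − ⌈35146/549⌉ = 65 − 65 = 0
n=83: ⌈(84·422+542)/549⌉ − ⌈(83·422+542)/549⌉ = ⌈35990/549⌉ − ⌈35568/549⌉ = 66 − 65 = 1
n=84: ⌈(85·422+542)/549⌉ − ⌈(84·422+542)/549⌉ = ⌈36412/549⌉ − ⌈35990/549⌉ = 67 − 66 = 1
n=85: ⌈(86·422+542)/549⌉ − ⌈(85·422+542)/549⌉ = ⌈36834/549⌉ − ⌈36412/549⌉ = 68 − 67 = 1
n=86: ⌈(87·422+542)/549⌉ − ⌈(86·422+542)/549⌉ = ⌈37256/549⌉ − ⌈36834/549⌉ = 68 − 68 = 0
n=87: ⌈(88·422+542)/549⌉ − ⌈(87·422+542)/549⌉ = ⌈37678/549⌉ − ⌈37256/549⌉ = 69 − 68 = 1
n=88: ⌈(89·422+542)/549⌉ − ⌈(88·422+542)/549⌉ = ⌈38100/549⌉ − ⌈37678/549⌉ = 70 − 69 = 1
n=89: ⌈(90·422+542)/549⌉ − ⌈(89·422+542)/549⌉ = ⌈38522/549⌉ − ⌈38100/549⌉ = 71 − 70 = 1
n=90: ⌈(91·422+542)/549⌉ − ⌈(90·422+542)/549⌉ = ⌈38944/549⌉ − ⌈38522/549⌉ = 71 − 71 = 0
n=91: ⌈(92·422+542)/549⌉ − ⌈(91·422+542)/549⌉ = ⌈39366/549⌉ − ⌈38944/549⌉ = 72 − 71 = 1
n=92: ⌈(93·422+542)/549⌉ − ⌈(92·422+542)/549⌉ = ⌈39788/549⌉ − ⌈39366/549⌉ = 73 − 72 = 1

111101110111011110111011101111011101110111101110111011110111011101111011101110111101110111011


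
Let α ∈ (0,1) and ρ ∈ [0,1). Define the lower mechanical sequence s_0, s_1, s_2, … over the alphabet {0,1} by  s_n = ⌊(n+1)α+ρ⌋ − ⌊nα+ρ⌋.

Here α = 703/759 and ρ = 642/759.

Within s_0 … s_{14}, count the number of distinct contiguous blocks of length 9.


t_n = ⌊(n·703+642)/759⌋ for n = 0 … 15:
  n=0…9: ⌊642/759⌋=0 ⌊1345/759⌋=1 ⌊2048/759⌋=2 ⌊2751/759⌋=3 ⌊3454/759⌋=4 ⌊4157/759⌋=5 ⌊4860/759⌋=6 ⌊5563/759⌋=7 ⌊6266/759⌋=8 ⌊6969/759⌋=9
  n=10…15: ⌊7672/759⌋=10 ⌊8375/759⌋=11 ⌊9078/759⌋=11 ⌊9781/759⌋=12 ⌊10484/759⌋=13 ⌊11187/759⌋=14
s_n = t_(n+1) − t_n for n = 0 … 14 gives
prefix = 111111111110111
slide a length-9 window over [0..8] … [6..14] (7 windows); first occurrence of each distinct factor:
  [  0..  8] 111111111
  [  3.. 11] 111111110
  [  4.. 12] 111111101
  [  5.. 13] 111111011
  [  6.. 14] 111110111
  (the other 2 windows repeat one of these)
distinct factors: {111110111, 111111011, 111111101, 111111110, 111111111}
count = 5  (Sturmian bound for length 9 is 10)

5


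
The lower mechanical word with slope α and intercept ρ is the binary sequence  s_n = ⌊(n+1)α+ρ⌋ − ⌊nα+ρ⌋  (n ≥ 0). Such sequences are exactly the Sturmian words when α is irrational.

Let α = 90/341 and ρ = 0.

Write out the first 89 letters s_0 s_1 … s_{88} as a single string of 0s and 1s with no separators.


00010001000100010010001000100010001001000100010001000100100010001000100100010001000100010

n=0: ⌊(1·90)/341⌋ − ⌊(0·90)/341⌋ = ⌊90/341⌋ − ⌊0/341⌋ = 0 − 0 = 0
n=1: ⌊(2·90)/341⌋ − ⌊(1·90)/341⌋ = ⌊180/341⌋ − ⌊90/341⌋ = 0 − 0 = 0
n=2: ⌊(3·90)/341⌋ − ⌊(2·90)/341⌋ = ⌊270/341⌋ − ⌊180/341⌋ = 0 − 0 = 0
n=3: ⌊(4·90)/341⌋ − ⌊(3·90)/341⌋ = ⌊360/341⌋ − ⌊270/341⌋ = 1 − 0 = 1
n=4: ⌊(5·90)/341⌋ − ⌊(4·90)/341⌋ = ⌊450/341⌋ − ⌊360/341⌋ = 1 − 1 = 0
n=5: ⌊(6·90)/341⌋ − ⌊(5·90)/341⌋ = ⌊540/341⌋ − ⌊450/341⌋ = 1 − 1 = 0
n=6: ⌊(7·90)/341⌋ − ⌊(6·90)/341⌋ = ⌊630/341⌋ − ⌊540/341⌋ = 1 − 1 = 0
n=7: ⌊(8·90)/341⌋ − ⌊(7·90)/341⌋ = ⌊720/341⌋ − ⌊630/341⌋ = 2 − 1 = 1
n=8: ⌊(9·90)/341⌋ − ⌊(8·90)/341⌋ = ⌊810/341⌋ − ⌊720/341⌋ = 2 − 2 = 0
n=9: ⌊(10·90)/341⌋ − ⌊(9·90)/341⌋ = ⌊900/341⌋ − ⌊810/341⌋ = 2 − 2 = 0
n=10: ⌊(11·90)/341⌋ − ⌊(10·90)/341⌋ = ⌊990/341⌋ − ⌊900/341⌋ = 2 − 2 = 0
n=11: ⌊(12·90)/341⌋ − ⌊(11·90)/341⌋ = ⌊1080/341⌋ − ⌊990/341⌋ = 3 − 2 = 1
n=12: ⌊(13·90)/341⌋ − ⌊(12·90)/341⌋ = ⌊1170/341⌋ − ⌊1080/341⌋ = 3 − 3 = 0
n=13: ⌊(14·90)/341⌋ − ⌊(13·90)/341⌋ = ⌊1260/341⌋ − ⌊1170/341⌋ = 3 − 3 = 0
n=14: ⌊(15·90)/341⌋ − ⌊(14·90)/341⌋ = ⌊1350/341⌋ − ⌊1260/341⌋ = 3 − 3 = 0
n=15: ⌊(16·90)/341⌋ − ⌊(15·90)/341⌋ = ⌊1440/341⌋ − ⌊1350/341⌋ = 4 − 3 = 1
n=16: ⌊(17·90)/341⌋ − ⌊(16·90)/341⌋ = ⌊1530/341⌋ − ⌊1440/341⌋ = 4 − 4 = 0
n=17: ⌊(18·90)/341⌋ − ⌊(17·90)/341⌋ = ⌊1620/341⌋ − ⌊1530/341⌋ = 4 − 4 = 0
n=18: ⌊(19·90)/341⌋ − ⌊(18·90)/341⌋ = ⌊1710/341⌋ − ⌊1620/341⌋ = 5 − 4 = 1
n=19: ⌊(20·90)/341⌋ − ⌊(19·90)/341⌋ = ⌊1800/341⌋ − ⌊1710/341⌋ = 5 − 5 = 0
n=20: ⌊(21·90)/341⌋ − ⌊(20·90)/341⌋ = ⌊1890/341⌋ − ⌊1800/341⌋ = 5 − 5 = 0
n=21: ⌊(22·90)/341⌋ − ⌊(21·90)/341⌋ = ⌊1980/341⌋ − ⌊1890/341⌋ = 5 − 5 = 0
n=22: ⌊(23·90)/341⌋ − ⌊(22·90)/341⌋ = ⌊2070/341⌋ − ⌊1980/341⌋ = 6 − 5 = 1
n=23: ⌊(24·90)/341⌋ − ⌊(23·90)/341⌋ = ⌊2160/341⌋ − ⌊2070/341⌋ = 6 − 6 = 0
n=24: ⌊(25·90)/341⌋ − ⌊(24·90)/341⌋ = ⌊2250/341⌋ − ⌊2160/341⌋ = 6 − 6 = 0
n=25: ⌊(26·90)/341⌋ − ⌊(25·90)/341⌋ = ⌊2340/341⌋ − ⌊2250/341⌋ = 6 − 6 = 0
n=26: ⌊(27·90)/341⌋ − ⌊(26·90)/341⌋ = ⌊2430/341⌋ − ⌊2340/341⌋ = 7 − 6 = 1
n=27: ⌊(28·90)/341⌋ − ⌊(27·90)/341⌋ = ⌊2520/341⌋ − ⌊2430/341⌋ = 7 − 7 = 0
n=28: ⌊(29·90)/341⌋ − ⌊(28·90)/341⌋ = ⌊2610/341⌋ − ⌊2520/341⌋ = 7 − 7 = 0
n=29: ⌊(30·90)/341⌋ − ⌊(29·90)/341⌋ = ⌊2700/341⌋ − ⌊2610/341⌋ = 7 − 7 = 0
n=30: ⌊(31·90)/341⌋ − ⌊(30·90)/341⌋ = ⌊2790/341⌋ − ⌊2700/341⌋ = 8 − 7 = 1
n=31: ⌊(32·90)/341⌋ − ⌊(31·90)/341⌋ = ⌊2880/341⌋ − ⌊2790/341⌋ = 8 − 8 = 0
n=32: ⌊(33·90)/341⌋ − ⌊(32·90)/341⌋ = ⌊2970/341⌋ − ⌊2880/341⌋ = 8 − 8 = 0
n=33: ⌊(34·90)/341⌋ − ⌊(33·90)/341⌋ = ⌊3060/341⌋ − ⌊2970/341⌋ = 8 − 8 = 0
n=34: ⌊(35·90)/341⌋ − ⌊(34·90)/341⌋ = ⌊3150/341⌋ − ⌊3060/341⌋ = 9 − 8 = 1
n=35: ⌊(36·90)/341⌋ − ⌊(35·90)/341⌋ = ⌊3240/341⌋ − ⌊3150/341⌋ = 9 − 9 = 0
n=36: ⌊(37·90)/341⌋ − ⌊(36·90)/341⌋ = ⌊3330/341⌋ − ⌊3240/341⌋ = 9 − 9 = 0
n=37: ⌊(38·90)/341⌋ − ⌊(37·90)/341⌋ = ⌊3420/341⌋ − ⌊3330/341⌋ = 10 − 9 = 1
n=38: ⌊(39·90)/341⌋ − ⌊(38·90)/341⌋ = ⌊3510/341⌋ − ⌊3420/341⌋ = 10 − 10 = 0
n=39: ⌊(40·90)/341⌋ − ⌊(39·90)/341⌋ = ⌊3600/341⌋ − ⌊3510/341⌋ = 10 − 10 = 0
n=40: ⌊(41·90)/341⌋ − ⌊(40·90)/341⌋ = ⌊3690/341⌋ − ⌊3600/341⌋ = 10 − 10 = 0
n=41: ⌊(42·90)/341⌋ − ⌊(41·90)/341⌋ = ⌊3780/341⌋ − ⌊3690/341⌋ = 11 − 10 = 1
n=42: ⌊(43·90)/341⌋ − ⌊(42·90)/341⌋ = ⌊3870/341⌋ − ⌊3780/341⌋ = 11 − 11 = 0
n=43: ⌊(44·90)/341⌋ − ⌊(43·90)/341⌋ = ⌊3960/341⌋ − ⌊3870/341⌋ = 11 − 11 = 0
n=44: ⌊(45·90)/341⌋ − ⌊(44·90)/341⌋ = ⌊4050/341⌋ − ⌊3960/341⌋ = 11 − 11 = 0
n=45: ⌊(46·90)/341⌋ − ⌊(45·90)/341⌋ = ⌊4140/341⌋ − ⌊4050/341⌋ = 12 − 11 = 1
n=46: ⌊(47·90)/341⌋ − ⌊(46·90)/341⌋ = ⌊4230/341⌋ − ⌊4140/341⌋ = 12 − 12 = 0
n=47: ⌊(48·90)/341⌋ − ⌊(47·90)/341⌋ = ⌊4320/341⌋ − ⌊4230/341⌋ = 12 − 12 = 0
n=48: ⌊(49·90)/341⌋ − ⌊(48·90)/341⌋ = ⌊4410/341⌋ − ⌊4320/341⌋ = 12 − 12 = 0
n=49: ⌊(50·90)/341⌋ − ⌊(49·90)/341⌋ = ⌊4500/341⌋ − ⌊4410/341⌋ = 13 − 12 = 1
n=50: ⌊(51·90)/341⌋ − ⌊(50·90)/341⌋ = ⌊4590/341⌋ − ⌊4500/341⌋ = 13 − 13 = 0
n=51: ⌊(52·90)/341⌋ − ⌊(51·90)/341⌋ = ⌊4680/341⌋ − ⌊4590/341⌋ = 13 − 13 = 0
n=52: ⌊(53·90)/341⌋ − ⌊(52·90)/341⌋ = ⌊4770/341⌋ − ⌊4680/341⌋ = 13 − 13 = 0
n=53: ⌊(54·90)/341⌋ − ⌊(53·90)/341⌋ = ⌊4860/341⌋ − ⌊4770/341⌋ = 14 − 13 = 1
n=54: ⌊(55·90)/341⌋ − ⌊(54·90)/341⌋ = ⌊4950/341⌋ − ⌊4860/341⌋ = 14 − 14 = 0
n=55: ⌊(56·90)/341⌋ − ⌊(55·90)/341⌋ = ⌊5040/341⌋ − ⌊4950/341⌋ = 14 − 14 = 0
n=56: ⌊(57·90)/341⌋ − ⌊(56·90)/341⌋ = ⌊5130/341⌋ − ⌊5040/341⌋ = 15 − 14 = 1
n=57: ⌊(58·90)/341⌋ − ⌊(57·90)/341⌋ = ⌊5220/341⌋ − ⌊5130/341⌋ = 15 − 15 = 0
n=58: ⌊(59·90)/341⌋ − ⌊(58·90)/341⌋ = ⌊5310/341⌋ − ⌊5220/341⌋ = 15 − 15 = 0
n=59: ⌊(60·90)/341⌋ − ⌊(59·90)/341⌋ = ⌊5400/341⌋ − ⌊5310/341⌋ = 15 − 15 = 0
n=60: ⌊(61·90)/341⌋ − ⌊(60·90)/341⌋ = ⌊5490/341⌋ − ⌊5400/341⌋ = 16 − 15 = 1
n=61: ⌊(62·90)/341⌋ − ⌊(61·90)/341⌋ = ⌊5580/341⌋ − ⌊5490/341⌋ = 16 − 16 = 0
n=62: ⌊(63·90)/341⌋ − ⌊(62·90)/341⌋ = ⌊5670/341⌋ − ⌊5580/341⌋ = 16 − 16 = 0
n=63: ⌊(64·90)/341⌋ − ⌊(63·90)/341⌋ = ⌊5760/341⌋ − ⌊5670/341⌋ = 16 − 16 = 0
n=64: ⌊(65·90)/341⌋ − ⌊(64·90)/341⌋ = ⌊5850/341⌋ − ⌊5760/341⌋ = 17 − 16 = 1
n=65: ⌊(66·90)/341⌋ − ⌊(65·90)/341⌋ = ⌊5940/341⌋ − ⌊5850/341⌋ = 17 − 17 = 0
n=66: ⌊(67·90)/341⌋ − ⌊(66·90)/341⌋ = ⌊6030/341⌋ − ⌊5940/341⌋ = 17 − 17 = 0
n=67: ⌊(68·90)/341⌋ − ⌊(67·90)/341⌋ = ⌊6120/341⌋ − ⌊6030/341⌋ = 17 − 17 = 0
n=68: ⌊(69·90)/341⌋ − ⌊(68·90)/341⌋ = ⌊6210/341⌋ − ⌊6120/341⌋ = 18 − 17 = 1
n=69: ⌊(70·90)/341⌋ − ⌊(69·90)/341⌋ = ⌊6300/341⌋ − ⌊6210/341⌋ = 18 − 18 = 0
n=70: ⌊(71·90)/341⌋ − ⌊(70·90)/341⌋ = ⌊6390/341⌋ − ⌊6300/341⌋ = 18 − 18 = 0
n=71: ⌊(72·90)/341⌋ − ⌊(71·90)/341⌋ = ⌊6480/341⌋ − ⌊6390/341⌋ = 19 − 18 = 1
n=72: ⌊(73·90)/341⌋ − ⌊(72·90)/341⌋ = ⌊6570/341⌋ − ⌊6480/341⌋ = 19 − 19 = 0
n=73: ⌊(74·90)/341⌋ − ⌊(73·90)/341⌋ = ⌊6660/341⌋ − ⌊6570/341⌋ = 19 − 19 = 0
n=74: ⌊(75·90)/341⌋ − ⌊(74·90)/341⌋ = ⌊6750/341⌋ − ⌊6660/341⌋ = 19 − 19 = 0
n=75: ⌊(76·90)/341⌋ − ⌊(75·90)/341⌋ = ⌊6840/341⌋ − ⌊6750/341⌋ = 20 − 19 = 1
n=76: ⌊(77·90)/341⌋ − ⌊(76·90)/341⌋ = ⌊6930/341⌋ − ⌊6840/341⌋ = 20 − 20 = 0
n=77: ⌊(78·90)/341⌋ − ⌊(77·90)/341⌋ = ⌊7020/341⌋ − ⌊6930/341⌋ = 20 − 20 = 0
n=78: ⌊(79·90)/341⌋ − ⌊(78·90)/341⌋ = ⌊7110/341⌋ − ⌊7020/341⌋ = 20 − 20 = 0
n=79: ⌊(80·90)/341⌋ − ⌊(79·90)/341⌋ = ⌊7200/341⌋ − ⌊7110/341⌋ = 21 − 20 = 1
n=80: ⌊(81·90)/341⌋ − ⌊(80·90)/341⌋ = ⌊7290/341⌋ − ⌊7200/341⌋ = 21 − 21 = 0
n=81: ⌊(82·90)/341⌋ − ⌊(81·90)/341⌋ = ⌊7380/341⌋ − ⌊7290/341⌋ = 21 − 21 = 0
n=82: ⌊(83·90)/341⌋ − ⌊(82·90)/341⌋ = ⌊7470/341⌋ − ⌊7380/341⌋ = 21 − 21 = 0
n=83: ⌊(84·90)/341⌋ − ⌊(83·90)/341⌋ = ⌊7560/341⌋ − ⌊7470/341⌋ = 22 − 21 = 1
n=84: ⌊(85·90)/341⌋ − ⌊(84·90)/341⌋ = ⌊7650/341⌋ − ⌊7560/341⌋ = 22 − 22 = 0
n=85: ⌊(86·90)/341⌋ − ⌊(85·90)/341⌋ = ⌊7740/341⌋ − ⌊7650/341⌋ = 22 − 22 = 0
n=86: ⌊(87·90)/341⌋ − ⌊(86·90)/341⌋ = ⌊7830/341⌋ − ⌊7740/341⌋ = 22 − 22 = 0
n=87: ⌊(88·90)/341⌋ − ⌊(87·90)/341⌋ = ⌊7920/341⌋ − ⌊7830/341⌋ = 23 − 22 = 1
n=88: ⌊(89·90)/341⌋ − ⌊(88·90)/341⌋ = ⌊8010/341⌋ − ⌊7920/341⌋ = 23 − 23 = 0


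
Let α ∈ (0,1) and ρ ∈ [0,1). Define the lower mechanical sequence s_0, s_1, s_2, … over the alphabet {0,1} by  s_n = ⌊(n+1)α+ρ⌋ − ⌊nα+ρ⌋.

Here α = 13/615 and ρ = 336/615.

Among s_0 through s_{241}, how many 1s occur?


5

#1s = Σ_{n=0}^{241} s_n = Σ_{n=0}^{241} (⌊(n+1)α+ρ⌋ − ⌊nα+ρ⌋)
the sum telescopes: every ⌊nα+ρ⌋ with 0 < n < 242 appears once with + and once with −, leaving ⌊242α+ρ⌋ − ⌊0·α+ρ⌋
242α + ρ = (242·13 + 336) / 615 = 3482/615
ρ = 336/615
⌊3482/615⌋ = 5,  ⌊336/615⌋ = 0
#1s = 5 − 0 = 5


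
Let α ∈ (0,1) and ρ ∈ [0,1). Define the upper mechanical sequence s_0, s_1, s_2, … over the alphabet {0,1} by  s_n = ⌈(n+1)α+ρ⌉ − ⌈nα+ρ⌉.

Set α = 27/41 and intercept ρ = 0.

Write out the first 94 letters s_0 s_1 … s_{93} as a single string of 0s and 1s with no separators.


1101101101101101101101101101101101101101011011011011011011011011011011011011011010110110110110

n=0: ⌈(1·27)/41⌉ − ⌈(0·27)/41⌉ = ⌈27/41⌉ − ⌈0/41⌉ = 1 − 0 = 1
n=1: ⌈(2·27)/41⌉ − ⌈(1·27)/41⌉ = ⌈54/41⌉ − ⌈27/41⌉ = 2 − 1 = 1
n=2: ⌈(3·27)/41⌉ − ⌈(2·27)/41⌉ = ⌈81/41⌉ − ⌈54/41⌉ = 2 − 2 = 0
n=3: ⌈(4·27)/41⌉ − ⌈(3·27)/41⌉ = ⌈108/41⌉ − ⌈81/41⌉ = 3 − 2 = 1
n=4: ⌈(5·27)/41⌉ − ⌈(4·27)/41⌉ = ⌈135/41⌉ − ⌈108/41⌉ = 4 − 3 = 1
n=5: ⌈(6·27)/41⌉ − ⌈(5·27)/41⌉ = ⌈162/41⌉ − ⌈135/41⌉ = 4 − 4 = 0
n=6: ⌈(7·27)/41⌉ − ⌈(6·27)/41⌉ = ⌈189/41⌉ − ⌈162/41⌉ = 5 − 4 = 1
n=7: ⌈(8·27)/41⌉ − ⌈(7·27)/41⌉ = ⌈216/41⌉ − ⌈189/41⌉ = 6 − 5 = 1
n=8: ⌈(9·27)/41⌉ − ⌈(8·27)/41⌉ = ⌈243/41⌉ − ⌈216/41⌉ = 6 − 6 = 0
n=9: ⌈(10·27)/41⌉ − ⌈(9·27)/41⌉ = ⌈270/41⌉ − ⌈243/41⌉ = 7 − 6 = 1
n=10: ⌈(11·27)/41⌉ − ⌈(10·27)/41⌉ = ⌈297/41⌉ − ⌈270/41⌉ = 8 − 7 = 1
n=11: ⌈(12·27)/41⌉ − ⌈(11·27)/41⌉ = ⌈324/41⌉ − ⌈297/41⌉ = 8 − 8 = 0
n=12: ⌈(13·27)/41⌉ − ⌈(12·27)/41⌉ = ⌈351/41⌉ − ⌈324/41⌉ = 9 − 8 = 1
n=13: ⌈(14·27)/41⌉ − ⌈(13·27)/41⌉ = ⌈378/41⌉ − ⌈351/41⌉ = 10 − 9 = 1
n=14: ⌈(15·27)/41⌉ − ⌈(14·27)/41⌉ = ⌈405/41⌉ − ⌈378/41⌉ = 10 − 10 = 0
n=15: ⌈(16·27)/41⌉ − ⌈(15·27)/41⌉ = ⌈432/41⌉ − ⌈405/41⌉ = 11 − 10 = 1
n=16: ⌈(17·27)/41⌉ − ⌈(16·27)/41⌉ = ⌈459/41⌉ − ⌈432/41⌉ = 12 − 11 = 1
n=17: ⌈(18·27)/41⌉ − ⌈(17·27)/41⌉ = ⌈486/41⌉ − ⌈459/41⌉ = 12 − 12 = 0
n=18: ⌈(19·27)/41⌉ − ⌈(18·27)/41⌉ = ⌈513/41⌉ − ⌈486/41⌉ = 13 − 12 = 1
n=19: ⌈(20·27)/41⌉ − ⌈(19·27)/41⌉ = ⌈540/41⌉ − ⌈513/41⌉ = 14 − 13 = 1
n=20: ⌈(21·27)/41⌉ − ⌈(20·27)/41⌉ = ⌈567/41⌉ − ⌈540/41⌉ = 14 − 14 = 0
n=21: ⌈(22·27)/41⌉ − ⌈(21·27)/41⌉ = ⌈594/41⌉ − ⌈567/41⌉ = 15 − 14 = 1
n=22: ⌈(23·27)/41⌉ − ⌈(22·27)/41⌉ = ⌈621/41⌉ − ⌈594/41⌉ = 16 − 15 = 1
n=23: ⌈(24·27)/41⌉ − ⌈(23·27)/41⌉ = ⌈648/41⌉ − ⌈621/41⌉ = 16 − 16 = 0
n=24: ⌈(25·27)/41⌉ − ⌈(24·27)/41⌉ = ⌈675/41⌉ − ⌈648/41⌉ = 17 − 16 = 1
n=25: ⌈(26·27)/41⌉ − ⌈(25·27)/41⌉ = ⌈702/41⌉ − ⌈675/41⌉ = 18 − 17 = 1
n=26: ⌈(27·27)/41⌉ − ⌈(26·27)/41⌉ = ⌈729/41⌉ − ⌈702/41⌉ = 18 − 18 = 0
n=27: ⌈(28·27)/41⌉ − ⌈(27·27)/41⌉ = ⌈756/41⌉ − ⌈729/41⌉ = 19 − 18 = 1
n=28: ⌈(29·27)/41⌉ − ⌈(28·27)/41⌉ = ⌈783/41⌉ − ⌈756/41⌉ = 20 − 19 = 1
n=29: ⌈(30·27)/41⌉ − ⌈(29·27)/41⌉ = ⌈810/41⌉ − ⌈783/41⌉ = 20 − 20 = 0
n=30: ⌈(31·27)/41⌉ − ⌈(30·27)/41⌉ = ⌈837/41⌉ − ⌈810/41⌉ = 21 − 20 = 1
n=31: ⌈(32·27)/41⌉ − ⌈(31·27)/41⌉ = ⌈864/41⌉ − ⌈837/41⌉ = 22 − 21 = 1
n=32: ⌈(33·27)/41⌉ − ⌈(32·27)/41⌉ = ⌈891/41⌉ − ⌈864/41⌉ = 22 − 22 = 0
n=33: ⌈(34·27)/41⌉ − ⌈(33·27)/41⌉ = ⌈918/41⌉ − ⌈891/41⌉ = 23 − 22 = 1
n=34: ⌈(35·27)/41⌉ − ⌈(34·27)/41⌉ = ⌈945/41⌉ − ⌈918/41⌉ = 24 − 23 = 1
n=35: ⌈(36·27)/41⌉ − ⌈(35·27)/41⌉ = ⌈972/41⌉ − ⌈945/41⌉ = 24 − 24 = 0
n=36: ⌈(37·27)/41⌉ − ⌈(36·27)/41⌉ = ⌈999/41⌉ − ⌈972/41⌉ = 25 − 24 = 1
n=37: ⌈(38·27)/41⌉ − ⌈(37·27)/41⌉ = ⌈1026/41⌉ − ⌈999/41⌉ = 26 − 25 = 1
n=38: ⌈(39·27)/41⌉ − ⌈(38·27)/41⌉ = ⌈1053/41⌉ − ⌈1026/41⌉ = 26 − 26 = 0
n=39: ⌈(40·27)/41⌉ − ⌈(39·27)/41⌉ = ⌈1080/41⌉ − ⌈1053/41⌉ = 27 − 26 = 1
n=40: ⌈(41·27)/41⌉ − ⌈(40·27)/41⌉ = ⌈1107/41⌉ − ⌈1080/41⌉ = 27 − 27 = 0
n=41: ⌈(42·27)/41⌉ − ⌈(41·27)/41⌉ = ⌈1134/41⌉ − ⌈1107/41⌉ = 28 − 27 = 1
n=42: ⌈(43·27)/41⌉ − ⌈(42·27)/41⌉ = ⌈1161/41⌉ − ⌈1134/41⌉ = 29 − 28 = 1
n=43: ⌈(44·27)/41⌉ − ⌈(43·27)/41⌉ = ⌈1188/41⌉ − ⌈1161/41⌉ = 29 − 29 = 0
n=44: ⌈(45·27)/41⌉ − ⌈(44·27)/41⌉ = ⌈1215/41⌉ − ⌈1188/41⌉ = 30 − 29 = 1
n=45: ⌈(46·27)/41⌉ − ⌈(45·27)/41⌉ = ⌈1242/41⌉ − ⌈1215/41⌉ = 31 − 30 = 1
n=46: ⌈(47·27)/41⌉ − ⌈(46·27)/41⌉ = ⌈1269/41⌉ − ⌈1242/41⌉ = 31 − 31 = 0
n=47: ⌈(48·27)/41⌉ − ⌈(47·27)/41⌉ = ⌈1296/41⌉ − ⌈1269/41⌉ = 32 − 31 = 1
n=48: ⌈(49·27)/41⌉ − ⌈(48·27)/41⌉ = ⌈1323/41⌉ − ⌈1296/41⌉ = 33 − 32 = 1
n=49: ⌈(50·27)/41⌉ − ⌈(49·27)/41⌉ = ⌈1350/41⌉ − ⌈1323/41⌉ = 33 − 33 = 0
n=50: ⌈(51·27)/41⌉ − ⌈(50·27)/41⌉ = ⌈1377/41⌉ − ⌈1350/41⌉ = 34 − 33 = 1
n=51: ⌈(52·27)/41⌉ − ⌈(51·27)/41⌉ = ⌈1404/41⌉ − ⌈1377/41⌉ = 35 − 34 = 1
n=52: ⌈(53·27)/41⌉ − ⌈(52·27)/41⌉ = ⌈1431/41⌉ − ⌈1404/41⌉ = 35 − 35 = 0
n=53: ⌈(54·27)/41⌉ − ⌈(53·27)/41⌉ = ⌈1458/41⌉ − ⌈1431/41⌉ = 36 − 35 = 1
n=54: ⌈(55·27)/41⌉ − ⌈(54·27)/41⌉ = ⌈1485/41⌉ − ⌈1458/41⌉ = 37 − 36 = 1
n=55: ⌈(56·27)/41⌉ − ⌈(55·27)/41⌉ = ⌈1512/41⌉ − ⌈1485/41⌉ = 37 − 37 = 0
n=56: ⌈(57·27)/41⌉ − ⌈(56·27)/41⌉ = ⌈1539/41⌉ − ⌈1512/41⌉ = 38 − 37 = 1
n=57: ⌈(58·27)/41⌉ − ⌈(57·27)/41⌉ = ⌈1566/41⌉ − ⌈1539/41⌉ = 39 − 38 = 1
n=58: ⌈(59·27)/41⌉ − ⌈(58·27)/41⌉ = ⌈1593/41⌉ − ⌈1566/41⌉ = 39 − 39 = 0
n=59: ⌈(60·27)/41⌉ − ⌈(59·27)/41⌉ = ⌈1620/41⌉ − ⌈1593/41⌉ = 40 − 39 = 1
n=60: ⌈(61·27)/41⌉ − ⌈(60·27)/41⌉ = ⌈1647/41⌉ − ⌈1620/41⌉ = 41 − 40 = 1
n=61: ⌈(62·27)/41⌉ − ⌈(61·27)/41⌉ = ⌈1674/41⌉ − ⌈1647/41⌉ = 41 − 41 = 0
n=62: ⌈(63·27)/41⌉ − ⌈(62·27)/41⌉ = ⌈1701/41⌉ − ⌈1674/41⌉ = 42 − 41 = 1
n=63: ⌈(64·27)/41⌉ − ⌈(63·27)/41⌉ = ⌈1728/41⌉ − ⌈1701/41⌉ = 43 − 42 = 1
n=64: ⌈(65·27)/41⌉ − ⌈(64·27)/41⌉ = ⌈1755/41⌉ − ⌈1728/41⌉ = 43 − 43 = 0
n=65: ⌈(66·27)/41⌉ − ⌈(65·27)/41⌉ = ⌈1782/41⌉ − ⌈1755/41⌉ = 44 − 43 = 1
n=66: ⌈(67·27)/41⌉ − ⌈(66·27)/41⌉ = ⌈1809/41⌉ − ⌈1782/41⌉ = 45 − 44 = 1
n=67: ⌈(68·27)/41⌉ − ⌈(67·27)/41⌉ = ⌈1836/41⌉ − ⌈1809/41⌉ = 45 − 45 = 0
n=68: ⌈(69·27)/41⌉ − ⌈(68·27)/41⌉ = ⌈1863/41⌉ − ⌈1836/41⌉ = 46 − 45 = 1
n=69: ⌈(70·27)/41⌉ − ⌈(69·27)/41⌉ = ⌈1890/41⌉ − ⌈1863/41⌉ = 47 − 46 = 1
n=70: ⌈(71·27)/41⌉ − ⌈(70·27)/41⌉ = ⌈1917/41⌉ − ⌈1890/41⌉ = 47 − 47 = 0
n=71: ⌈(72·27)/41⌉ − ⌈(71·27)/41⌉ = ⌈1944/41⌉ − ⌈1917/41⌉ = 48 − 47 = 1
n=72: ⌈(73·27)/41⌉ − ⌈(72·27)/41⌉ = ⌈1971/41⌉ − ⌈1944/41⌉ = 49 − 48 = 1
n=73: ⌈(74·27)/41⌉ − ⌈(73·27)/41⌉ = ⌈1998/41⌉ − ⌈1971/41⌉ = 49 − 49 = 0
n=74: ⌈(75·27)/41⌉ − ⌈(74·27)/41⌉ = ⌈2025/41⌉ − ⌈1998/41⌉ = 50 − 49 = 1
n=75: ⌈(76·27)/41⌉ − ⌈(75·27)/41⌉ = ⌈2052/41⌉ − ⌈2025/41⌉ = 51 − 50 = 1
n=76: ⌈(77·27)/41⌉ − ⌈(76·27)/41⌉ = ⌈2079/41⌉ − ⌈2052/41⌉ = 51 − 51 = 0
n=77: ⌈(78·27)/41⌉ − ⌈(77·27)/41⌉ = ⌈2106/41⌉ − ⌈2079/41⌉ = 52 − 51 = 1
n=78: ⌈(79·27)/41⌉ − ⌈(78·27)/41⌉ = ⌈2133/41⌉ − ⌈2106/41⌉ = 53 − 52 = 1
n=79: ⌈(80·27)/41⌉ − ⌈(79·27)/41⌉ = ⌈2160/41⌉ − ⌈2133/41⌉ = 53 − 53 = 0
n=80: ⌈(81·27)/41⌉ − ⌈(80·27)/41⌉ = ⌈2187/41⌉ − ⌈2160/41⌉ = 54 − 53 = 1
n=81: ⌈(82·27)/41⌉ − ⌈(81·27)/41⌉ = ⌈2214/41⌉ − ⌈2187/41⌉ = 54 − 54 = 0
n=82: ⌈(83·27)/41⌉ − ⌈(82·27)/41⌉ = ⌈2241/41⌉ − ⌈2214/41⌉ = 55 − 54 = 1
n=83: ⌈(84·27)/41⌉ − ⌈(83·27)/41⌉ = ⌈2268/41⌉ − ⌈2241/41⌉ = 56 − 55 = 1
n=84: ⌈(85·27)/41⌉ − ⌈(84·27)/41⌉ = ⌈2295/41⌉ − ⌈2268/41⌉ = 56 − 56 = 0
n=85: ⌈(86·27)/41⌉ − ⌈(85·27)/41⌉ = ⌈2322/41⌉ − ⌈2295/41⌉ = 57 − 56 = 1
n=86: ⌈(87·27)/41⌉ − ⌈(86·27)/41⌉ = ⌈2349/41⌉ − ⌈2322/41⌉ = 58 − 57 = 1
n=87: ⌈(88·27)/41⌉ − ⌈(87·27)/41⌉ = ⌈2376/41⌉ − ⌈2349/41⌉ = 58 − 58 = 0
n=88: ⌈(89·27)/41⌉ − ⌈(88·27)/41⌉ = ⌈2403/41⌉ − ⌈2376/41⌉ = 59 − 58 = 1
n=89: ⌈(90·27)/41⌉ − ⌈(89·27)/41⌉ = ⌈2430/41⌉ − ⌈2403/41⌉ = 60 − 59 = 1
n=90: ⌈(91·27)/41⌉ − ⌈(90·27)/41⌉ = ⌈2457/41⌉ − ⌈2430/41⌉ = 60 − 60 = 0
n=91: ⌈(92·27)/41⌉ − ⌈(91·27)/41⌉ = ⌈2484/41⌉ − ⌈2457/41⌉ = 61 − 60 = 1
n=92: ⌈(93·27)/41⌉ − ⌈(92·27)/41⌉ = ⌈2511/41⌉ − ⌈2484/41⌉ = 62 − 61 = 1
n=93: ⌈(94·27)/41⌉ − ⌈(93·27)/41⌉ = ⌈2538/41⌉ − ⌈2511/41⌉ = 62 − 62 = 0
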